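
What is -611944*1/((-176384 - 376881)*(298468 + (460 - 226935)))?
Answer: 611944/39831207145 ≈ 1.5363e-5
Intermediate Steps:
-611944*1/((-176384 - 376881)*(298468 + (460 - 226935))) = -611944*(-1/(553265*(298468 - 226475))) = -611944/(71993*(-553265)) = -611944/(-39831207145) = -611944*(-1/39831207145) = 611944/39831207145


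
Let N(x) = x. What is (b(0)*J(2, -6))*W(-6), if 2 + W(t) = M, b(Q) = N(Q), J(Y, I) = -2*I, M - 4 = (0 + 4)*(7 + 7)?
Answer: 0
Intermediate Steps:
M = 60 (M = 4 + (0 + 4)*(7 + 7) = 4 + 4*14 = 4 + 56 = 60)
b(Q) = Q
W(t) = 58 (W(t) = -2 + 60 = 58)
(b(0)*J(2, -6))*W(-6) = (0*(-2*(-6)))*58 = (0*12)*58 = 0*58 = 0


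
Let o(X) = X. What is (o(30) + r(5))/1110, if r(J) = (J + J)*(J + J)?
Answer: 13/111 ≈ 0.11712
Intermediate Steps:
r(J) = 4*J² (r(J) = (2*J)*(2*J) = 4*J²)
(o(30) + r(5))/1110 = (30 + 4*5²)/1110 = (30 + 4*25)/1110 = (30 + 100)/1110 = (1/1110)*130 = 13/111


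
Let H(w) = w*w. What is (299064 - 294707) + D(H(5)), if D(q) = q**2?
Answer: 4982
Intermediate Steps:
H(w) = w**2
(299064 - 294707) + D(H(5)) = (299064 - 294707) + (5**2)**2 = 4357 + 25**2 = 4357 + 625 = 4982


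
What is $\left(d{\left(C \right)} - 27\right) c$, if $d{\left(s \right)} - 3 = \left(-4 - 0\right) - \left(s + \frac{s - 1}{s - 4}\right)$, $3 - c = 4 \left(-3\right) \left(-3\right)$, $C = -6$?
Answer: $\frac{7491}{10} \approx 749.1$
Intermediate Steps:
$c = -33$ ($c = 3 - 4 \left(-3\right) \left(-3\right) = 3 - \left(-12\right) \left(-3\right) = 3 - 36 = -33$)
$d{\left(s \right)} = -1 - s - \frac{-1 + s}{-4 + s}$ ($d{\left(s \right)} = 3 - \left(4 + s + \frac{s - 1}{s - 4}\right) = 3 - \left(4 + s + \frac{-1 + s}{-4 + s}\right) = -1 - s - \frac{-1 + s}{-4 + s}$)
$\left(d{\left(C \right)} - 27\right) c = \left(\frac{5 - \left(-6\right)^{2} + 2 \left(-6\right)}{-4 - 6} - 27\right) \left(-33\right) = \left(\frac{5 - 36 - 12}{-10} - 27\right) \left(-33\right) = \left(- \frac{5 - 36 - 12}{10} - 27\right) \left(-33\right) = \left(\left(- \frac{1}{10}\right) \left(-43\right) - 27\right) \left(-33\right) = \left(\frac{43}{10} - 27\right) \left(-33\right) = \left(- \frac{227}{10}\right) \left(-33\right) = \frac{7491}{10}$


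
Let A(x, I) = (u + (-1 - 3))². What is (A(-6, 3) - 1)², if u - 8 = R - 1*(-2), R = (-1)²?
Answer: 2304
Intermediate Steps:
R = 1
u = 11 (u = 8 + (1 - 1*(-2)) = 8 + (1 + 2) = 8 + 3 = 11)
A(x, I) = 49 (A(x, I) = (11 + (-1 - 3))² = (11 - 4)² = 7² = 49)
(A(-6, 3) - 1)² = (49 - 1)² = 48² = 2304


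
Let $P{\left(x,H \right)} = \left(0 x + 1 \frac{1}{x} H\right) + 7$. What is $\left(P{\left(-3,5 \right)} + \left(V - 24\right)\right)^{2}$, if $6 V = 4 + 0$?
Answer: $324$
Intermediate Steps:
$P{\left(x,H \right)} = 7 + \frac{H}{x}$ ($P{\left(x,H \right)} = \left(0 + \frac{H}{x}\right) + 7 = \frac{H}{x} + 7 = 7 + \frac{H}{x}$)
$V = \frac{2}{3}$ ($V = \frac{4 + 0}{6} = \frac{1}{6} \cdot 4 = \frac{2}{3} \approx 0.66667$)
$\left(P{\left(-3,5 \right)} + \left(V - 24\right)\right)^{2} = \left(\left(7 + \frac{5}{-3}\right) + \left(\frac{2}{3} - 24\right)\right)^{2} = \left(\left(7 + 5 \left(- \frac{1}{3}\right)\right) + \left(\frac{2}{3} - 24\right)\right)^{2} = \left(\left(7 - \frac{5}{3}\right) - \frac{70}{3}\right)^{2} = \left(\frac{16}{3} - \frac{70}{3}\right)^{2} = \left(-18\right)^{2} = 324$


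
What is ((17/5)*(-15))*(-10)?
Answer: 510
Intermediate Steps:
((17/5)*(-15))*(-10) = -51*(-10) = 510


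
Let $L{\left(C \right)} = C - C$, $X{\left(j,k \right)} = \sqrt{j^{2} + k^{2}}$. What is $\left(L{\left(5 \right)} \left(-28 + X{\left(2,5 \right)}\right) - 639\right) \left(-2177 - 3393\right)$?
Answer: $3559230$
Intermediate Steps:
$L{\left(C \right)} = 0$
$\left(L{\left(5 \right)} \left(-28 + X{\left(2,5 \right)}\right) - 639\right) \left(-2177 - 3393\right) = \left(0 \left(-28 + \sqrt{2^{2} + 5^{2}}\right) - 639\right) \left(-2177 - 3393\right) = \left(0 \left(-28 + \sqrt{4 + 25}\right) - 639\right) \left(-5570\right) = \left(0 \left(-28 + \sqrt{29}\right) - 639\right) \left(-5570\right) = \left(0 - 639\right) \left(-5570\right) = \left(-639\right) \left(-5570\right) = 3559230$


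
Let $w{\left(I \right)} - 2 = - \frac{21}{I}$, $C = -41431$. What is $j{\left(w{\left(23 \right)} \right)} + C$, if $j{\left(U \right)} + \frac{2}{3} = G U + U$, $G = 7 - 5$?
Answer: $- \frac{2858560}{69} \approx -41428.0$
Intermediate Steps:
$w{\left(I \right)} = 2 - \frac{21}{I}$
$G = 2$
$j{\left(U \right)} = - \frac{2}{3} + 3 U$ ($j{\left(U \right)} = - \frac{2}{3} + \left(2 U + U\right) = - \frac{2}{3} + 3 U$)
$j{\left(w{\left(23 \right)} \right)} + C = \left(- \frac{2}{3} + 3 \left(2 - \frac{21}{23}\right)\right) - 41431 = \left(- \frac{2}{3} + 3 \cdot \frac{25}{23}\right) - 41431 = \left(- \frac{2}{3} + \frac{75}{23}\right) - 41431 = \frac{179}{69} - 41431 = - \frac{2858560}{69}$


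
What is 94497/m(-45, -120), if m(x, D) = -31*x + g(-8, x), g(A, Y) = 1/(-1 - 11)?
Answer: 1133964/16739 ≈ 67.744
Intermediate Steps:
g(A, Y) = -1/12 (g(A, Y) = 1/(-12) = -1/12)
m(x, D) = -1/12 - 31*x (m(x, D) = -31*x - 1/12 = -1/12 - 31*x)
94497/m(-45, -120) = 94497/(-1/12 - 31*(-45)) = 94497/(-1/12 + 1395) = 94497/(16739/12) = 94497*(12/16739) = 1133964/16739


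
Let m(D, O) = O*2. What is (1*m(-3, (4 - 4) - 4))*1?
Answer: -8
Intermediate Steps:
m(D, O) = 2*O
(1*m(-3, (4 - 4) - 4))*1 = (1*(2*((4 - 4) - 4)))*1 = (1*(2*(0 - 4)))*1 = (1*(2*(-4)))*1 = (1*(-8))*1 = -8*1 = -8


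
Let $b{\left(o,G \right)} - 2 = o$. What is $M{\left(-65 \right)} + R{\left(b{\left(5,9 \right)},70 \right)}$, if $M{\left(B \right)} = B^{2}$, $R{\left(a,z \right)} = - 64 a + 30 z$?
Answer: $5877$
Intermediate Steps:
$b{\left(o,G \right)} = 2 + o$
$M{\left(-65 \right)} + R{\left(b{\left(5,9 \right)},70 \right)} = \left(-65\right)^{2} + \left(- 64 \left(2 + 5\right) + 30 \cdot 70\right) = 4225 + \left(\left(-64\right) 7 + 2100\right) = 4225 + \left(-448 + 2100\right) = 4225 + 1652 = 5877$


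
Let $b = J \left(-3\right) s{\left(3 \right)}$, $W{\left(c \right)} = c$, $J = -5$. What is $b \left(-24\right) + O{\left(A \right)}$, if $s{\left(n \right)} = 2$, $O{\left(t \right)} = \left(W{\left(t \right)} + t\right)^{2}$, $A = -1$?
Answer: $-716$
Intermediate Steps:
$O{\left(t \right)} = 4 t^{2}$ ($O{\left(t \right)} = \left(t + t\right)^{2} = \left(2 t\right)^{2} = 4 t^{2}$)
$b = 30$ ($b = \left(-5\right) \left(-3\right) 2 = 15 \cdot 2 = 30$)
$b \left(-24\right) + O{\left(A \right)} = 30 \left(-24\right) + 4 \left(-1\right)^{2} = -720 + 4 \cdot 1 = -720 + 4 = -716$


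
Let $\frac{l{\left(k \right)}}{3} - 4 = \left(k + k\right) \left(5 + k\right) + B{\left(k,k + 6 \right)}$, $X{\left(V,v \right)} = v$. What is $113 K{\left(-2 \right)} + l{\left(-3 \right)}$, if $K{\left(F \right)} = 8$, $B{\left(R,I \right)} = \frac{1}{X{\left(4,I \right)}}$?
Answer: $881$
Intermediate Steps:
$B{\left(R,I \right)} = \frac{1}{I}$
$l{\left(k \right)} = 12 + \frac{3}{6 + k} + 6 k \left(5 + k\right)$ ($l{\left(k \right)} = 12 + 3 \left(\left(k + k\right) \left(5 + k\right) + \frac{1}{k + 6}\right) = 12 + 3 \left(2 k \left(5 + k\right) + \frac{1}{6 + k}\right) = 12 + 3 \left(\frac{1}{6 + k} + 2 k \left(5 + k\right)\right) = 12 + \left(\frac{3}{6 + k} + 6 k \left(5 + k\right)\right) = 12 + \frac{3}{6 + k} + 6 k \left(5 + k\right)$)
$113 K{\left(-2 \right)} + l{\left(-3 \right)} = 113 \cdot 8 + \frac{3 \left(1 + 2 \left(6 - 3\right) \left(2 + \left(-3\right)^{2} + 5 \left(-3\right)\right)\right)}{6 - 3} = 904 + \frac{3 \left(1 + 2 \cdot 3 \left(2 + 9 - 15\right)\right)}{3} = 904 + 3 \cdot \frac{1}{3} \left(1 + 2 \cdot 3 \left(-4\right)\right) = 904 + 3 \cdot \frac{1}{3} \left(1 - 24\right) = 904 + 3 \cdot \frac{1}{3} \left(-23\right) = 904 - 23 = 881$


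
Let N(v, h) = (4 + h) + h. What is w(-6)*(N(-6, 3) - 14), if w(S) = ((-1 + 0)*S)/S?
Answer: 4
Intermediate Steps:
N(v, h) = 4 + 2*h
w(S) = -1 (w(S) = (-S)/S = -1)
w(-6)*(N(-6, 3) - 14) = -((4 + 2*3) - 14) = -((4 + 6) - 14) = -(10 - 14) = -1*(-4) = 4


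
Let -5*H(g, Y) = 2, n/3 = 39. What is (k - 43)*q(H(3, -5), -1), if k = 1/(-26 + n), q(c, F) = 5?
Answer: -19560/91 ≈ -214.95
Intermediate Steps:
n = 117 (n = 3*39 = 117)
H(g, Y) = -⅖ (H(g, Y) = -⅕*2 = -⅖)
k = 1/91 (k = 1/(-26 + 117) = 1/91 ≈ 0.010989)
(k - 43)*q(H(3, -5), -1) = (1/91 - 43)*5 = -3912/91*5 = -19560/91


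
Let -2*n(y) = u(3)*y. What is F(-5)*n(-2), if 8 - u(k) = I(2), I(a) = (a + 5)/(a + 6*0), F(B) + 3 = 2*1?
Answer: -9/2 ≈ -4.5000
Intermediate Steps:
F(B) = -1 (F(B) = -3 + 2*1 = -3 + 2 = -1)
I(a) = (5 + a)/a (I(a) = (5 + a)/(a + 0) = (5 + a)/a)
u(k) = 9/2 (u(k) = 8 - (5 + 2)/2 = 8 - 7/2 = 9/2)
n(y) = -9*y/4
F(-5)*n(-2) = -(-9)*(-2)/4 = -1*9/2 = -9/2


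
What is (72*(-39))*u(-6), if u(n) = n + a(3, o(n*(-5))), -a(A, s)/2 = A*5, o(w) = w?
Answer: 101088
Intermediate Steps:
a(A, s) = -10*A (a(A, s) = -2*A*5 = -10*A)
u(n) = -30 + n (u(n) = n - 10*3 = n - 30 = -30 + n)
(72*(-39))*u(-6) = (72*(-39))*(-30 - 6) = -2808*(-36) = 101088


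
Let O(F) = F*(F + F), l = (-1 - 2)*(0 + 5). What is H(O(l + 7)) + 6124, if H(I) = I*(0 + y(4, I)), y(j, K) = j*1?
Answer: 6636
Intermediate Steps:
l = -15 (l = -3*5 = -15)
y(j, K) = j
O(F) = 2*F**2 (O(F) = F*(2*F) = 2*F**2)
H(I) = 4*I (H(I) = I*(0 + 4) = I*4 = 4*I)
H(O(l + 7)) + 6124 = 4*(2*(-15 + 7)**2) + 6124 = 4*(2*(-8)**2) + 6124 = 4*(2*64) + 6124 = 4*128 + 6124 = 512 + 6124 = 6636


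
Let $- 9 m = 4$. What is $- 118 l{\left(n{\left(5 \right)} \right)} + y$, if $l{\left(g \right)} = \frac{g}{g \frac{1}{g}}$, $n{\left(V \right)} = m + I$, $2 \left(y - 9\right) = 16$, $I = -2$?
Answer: $\frac{2749}{9} \approx 305.44$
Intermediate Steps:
$m = - \frac{4}{9}$ ($m = \left(- \frac{1}{9}\right) 4 = - \frac{4}{9} \approx -0.44444$)
$y = 17$ ($y = 9 + \frac{1}{2} \cdot 16 = 9 + 8 = 17$)
$n{\left(V \right)} = - \frac{22}{9}$ ($n{\left(V \right)} = - \frac{4}{9} - 2 = - \frac{22}{9}$)
$l{\left(g \right)} = g$ ($l{\left(g \right)} = \frac{g}{1} = g 1 = g$)
$- 118 l{\left(n{\left(5 \right)} \right)} + y = \left(-118\right) \left(- \frac{22}{9}\right) + 17 = \frac{2596}{9} + 17 = \frac{2749}{9}$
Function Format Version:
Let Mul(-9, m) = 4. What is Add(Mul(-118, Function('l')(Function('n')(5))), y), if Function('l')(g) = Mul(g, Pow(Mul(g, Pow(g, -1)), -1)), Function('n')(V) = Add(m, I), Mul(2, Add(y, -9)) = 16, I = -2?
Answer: Rational(2749, 9) ≈ 305.44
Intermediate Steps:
m = Rational(-4, 9) (m = Mul(Rational(-1, 9), 4) = Rational(-4, 9) ≈ -0.44444)
y = 17 (y = Add(9, Mul(Rational(1, 2), 16)) = Add(9, 8) = 17)
Function('n')(V) = Rational(-22, 9) (Function('n')(V) = Add(Rational(-4, 9), -2) = Rational(-22, 9))
Function('l')(g) = g (Function('l')(g) = Mul(g, Pow(1, -1)) = Mul(g, 1) = g)
Add(Mul(-118, Function('l')(Function('n')(5))), y) = Add(Mul(-118, Rational(-22, 9)), 17) = Add(Rational(2596, 9), 17) = Rational(2749, 9)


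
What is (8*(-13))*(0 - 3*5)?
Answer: 1560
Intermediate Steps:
(8*(-13))*(0 - 3*5) = -104*(0 - 15) = -104*(-15) = 1560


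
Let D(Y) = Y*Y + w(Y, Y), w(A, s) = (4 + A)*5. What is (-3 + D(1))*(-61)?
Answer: -1403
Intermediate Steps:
w(A, s) = 20 + 5*A
D(Y) = 20 + Y² + 5*Y (D(Y) = Y*Y + (20 + 5*Y) = Y² + (20 + 5*Y) = 20 + Y² + 5*Y)
(-3 + D(1))*(-61) = (-3 + (20 + 1² + 5*1))*(-61) = (-3 + (20 + 1 + 5))*(-61) = (-3 + 26)*(-61) = 23*(-61) = -1403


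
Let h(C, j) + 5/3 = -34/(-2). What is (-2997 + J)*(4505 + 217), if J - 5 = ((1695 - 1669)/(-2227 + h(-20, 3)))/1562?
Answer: -73211538617598/5181935 ≈ -1.4128e+7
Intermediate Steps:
h(C, j) = 46/3 (h(C, j) = -5/3 - 34/(-2) = -5/3 - 34*(-1/2) = -5/3 + 17 = 46/3)
J = 25909636/5181935 (J = 5 + ((1695 - 1669)/(-2227 + 46/3))/1562 = 5 + (26/(-6635/3))*(1/1562) = 5 + (26*(-3/6635))*(1/1562) = 5 - 78/6635*1/1562 = 5 - 39/5181935 = 25909636/5181935 ≈ 5.0000)
(-2997 + J)*(4505 + 217) = (-2997 + 25909636/5181935)*(4505 + 217) = -15504349559/5181935*4722 = -73211538617598/5181935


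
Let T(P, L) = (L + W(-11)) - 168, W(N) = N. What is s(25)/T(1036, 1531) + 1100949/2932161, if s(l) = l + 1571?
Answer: 514017667/330356806 ≈ 1.5559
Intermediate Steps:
s(l) = 1571 + l
T(P, L) = -179 + L (T(P, L) = (L - 11) - 168 = (-11 + L) - 168 = -179 + L)
s(25)/T(1036, 1531) + 1100949/2932161 = (1571 + 25)/(-179 + 1531) + 1100949/2932161 = 1596/1352 + 1100949*(1/2932161) = 1596*(1/1352) + 366983/977387 = 399/338 + 366983/977387 = 514017667/330356806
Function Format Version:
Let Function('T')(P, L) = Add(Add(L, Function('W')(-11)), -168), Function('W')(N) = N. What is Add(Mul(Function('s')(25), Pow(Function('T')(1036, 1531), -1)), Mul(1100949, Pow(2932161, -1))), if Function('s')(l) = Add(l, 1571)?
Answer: Rational(514017667, 330356806) ≈ 1.5559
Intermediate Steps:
Function('s')(l) = Add(1571, l)
Function('T')(P, L) = Add(-179, L) (Function('T')(P, L) = Add(Add(L, -11), -168) = Add(Add(-11, L), -168) = Add(-179, L))
Add(Mul(Function('s')(25), Pow(Function('T')(1036, 1531), -1)), Mul(1100949, Pow(2932161, -1))) = Add(Mul(Add(1571, 25), Pow(Add(-179, 1531), -1)), Mul(1100949, Pow(2932161, -1))) = Add(Mul(1596, Pow(1352, -1)), Mul(1100949, Rational(1, 2932161))) = Add(Mul(1596, Rational(1, 1352)), Rational(366983, 977387)) = Add(Rational(399, 338), Rational(366983, 977387)) = Rational(514017667, 330356806)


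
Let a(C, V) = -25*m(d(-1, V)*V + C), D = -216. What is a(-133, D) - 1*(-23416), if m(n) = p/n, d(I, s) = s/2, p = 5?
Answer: 108626799/4639 ≈ 23416.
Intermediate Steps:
d(I, s) = s/2 (d(I, s) = s*(½) = s/2)
m(n) = 5/n
a(C, V) = -125/(C + V²/2) (a(C, V) = -125/((V/2)*V + C) = -125/(V²/2 + C) = -125/(C + V²/2))
a(-133, D) - 1*(-23416) = -250/((-216)² + 2*(-133)) - 1*(-23416) = -250/(46656 - 266) + 23416 = -250/46390 + 23416 = -250*1/46390 + 23416 = -25/4639 + 23416 = 108626799/4639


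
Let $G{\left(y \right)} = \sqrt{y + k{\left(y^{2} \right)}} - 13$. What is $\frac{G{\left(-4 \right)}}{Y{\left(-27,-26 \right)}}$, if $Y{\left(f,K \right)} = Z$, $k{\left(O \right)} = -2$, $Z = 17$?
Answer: $- \frac{13}{17} + \frac{i \sqrt{6}}{17} \approx -0.76471 + 0.14409 i$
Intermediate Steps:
$Y{\left(f,K \right)} = 17$
$G{\left(y \right)} = -13 + \sqrt{-2 + y}$ ($G{\left(y \right)} = \sqrt{y - 2} - 13 = \sqrt{-2 + y} - 13 = -13 + \sqrt{-2 + y}$)
$\frac{G{\left(-4 \right)}}{Y{\left(-27,-26 \right)}} = \frac{-13 + \sqrt{-2 - 4}}{17} = \left(-13 + \sqrt{-6}\right) \frac{1}{17} = \left(-13 + i \sqrt{6}\right) \frac{1}{17} = - \frac{13}{17} + \frac{i \sqrt{6}}{17}$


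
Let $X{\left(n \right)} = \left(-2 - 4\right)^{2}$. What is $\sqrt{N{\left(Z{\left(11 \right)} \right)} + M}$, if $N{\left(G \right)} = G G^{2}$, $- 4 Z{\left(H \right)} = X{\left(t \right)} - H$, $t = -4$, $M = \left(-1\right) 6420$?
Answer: $\frac{i \sqrt{426505}}{8} \approx 81.634 i$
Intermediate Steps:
$M = -6420$
$X{\left(n \right)} = 36$ ($X{\left(n \right)} = \left(-6\right)^{2} = 36$)
$Z{\left(H \right)} = -9 + \frac{H}{4}$ ($Z{\left(H \right)} = - \frac{36 - H}{4} = -9 + \frac{H}{4}$)
$N{\left(G \right)} = G^{3}$
$\sqrt{N{\left(Z{\left(11 \right)} \right)} + M} = \sqrt{\left(-9 + \frac{1}{4} \cdot 11\right)^{3} - 6420} = \sqrt{\left(-9 + \frac{11}{4}\right)^{3} - 6420} = \sqrt{\left(- \frac{25}{4}\right)^{3} - 6420} = \sqrt{- \frac{15625}{64} - 6420} = \sqrt{- \frac{426505}{64}} = \frac{i \sqrt{426505}}{8}$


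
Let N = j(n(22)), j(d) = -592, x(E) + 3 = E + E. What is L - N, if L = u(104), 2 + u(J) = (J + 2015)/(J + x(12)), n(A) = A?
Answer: 75869/125 ≈ 606.95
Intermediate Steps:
x(E) = -3 + 2*E (x(E) = -3 + (E + E) = -3 + 2*E)
N = -592
u(J) = -2 + (2015 + J)/(21 + J) (u(J) = -2 + (J + 2015)/(J + (-3 + 2*12)) = -2 + (2015 + J)/(J + (-3 + 24)) = -2 + (2015 + J)/(J + 21) = -2 + (2015 + J)/(21 + J))
L = 1869/125 (L = (1973 - 1*104)/(21 + 104) = (1973 - 104)/125 = (1/125)*1869 = 1869/125 ≈ 14.952)
L - N = 1869/125 - 1*(-592) = 1869/125 + 592 = 75869/125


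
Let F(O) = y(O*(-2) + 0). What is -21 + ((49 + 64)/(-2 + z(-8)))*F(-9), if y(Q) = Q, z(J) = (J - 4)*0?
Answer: -1038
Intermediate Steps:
z(J) = 0 (z(J) = (-4 + J)*0 = 0)
F(O) = -2*O (F(O) = O*(-2) + 0 = -2*O + 0 = -2*O)
-21 + ((49 + 64)/(-2 + z(-8)))*F(-9) = -21 + ((49 + 64)/(-2 + 0))*(-2*(-9)) = -21 + (113/(-2))*18 = -21 + (113*(-½))*18 = -21 - 113/2*18 = -21 - 1017 = -1038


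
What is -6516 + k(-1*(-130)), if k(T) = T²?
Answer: 10384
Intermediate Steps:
-6516 + k(-1*(-130)) = -6516 + (-1*(-130))² = -6516 + 130² = -6516 + 16900 = 10384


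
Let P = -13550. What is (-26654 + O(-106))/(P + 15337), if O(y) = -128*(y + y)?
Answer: 482/1787 ≈ 0.26973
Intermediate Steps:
O(y) = -256*y
(-26654 + O(-106))/(P + 15337) = (-26654 - 256*(-106))/(-13550 + 15337) = (-26654 + 27136)/1787 = 482*(1/1787) = 482/1787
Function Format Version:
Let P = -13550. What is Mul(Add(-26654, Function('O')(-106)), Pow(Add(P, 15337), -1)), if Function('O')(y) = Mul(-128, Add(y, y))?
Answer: Rational(482, 1787) ≈ 0.26973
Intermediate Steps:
Function('O')(y) = Mul(-256, y) (Function('O')(y) = Mul(-128, Mul(2, y)) = Mul(-256, y))
Mul(Add(-26654, Function('O')(-106)), Pow(Add(P, 15337), -1)) = Mul(Add(-26654, Mul(-256, -106)), Pow(Add(-13550, 15337), -1)) = Mul(Add(-26654, 27136), Pow(1787, -1)) = Mul(482, Rational(1, 1787)) = Rational(482, 1787)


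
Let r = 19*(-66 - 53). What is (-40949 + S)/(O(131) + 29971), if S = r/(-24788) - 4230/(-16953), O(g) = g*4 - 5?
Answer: -5735964853621/4270947364120 ≈ -1.3430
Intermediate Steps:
r = -2261 (r = 19*(-119) = -2261)
O(g) = -5 + 4*g (O(g) = 4*g - 5 = -5 + 4*g)
S = 47727991/140076988 (S = -2261/(-24788) - 4230/(-16953) = -2261*(-1/24788) - 4230*(-1/16953) = 2261/24788 + 1410/5651 = 47727991/140076988 ≈ 0.34073)
(-40949 + S)/(O(131) + 29971) = (-40949 + 47727991/140076988)/((-5 + 4*131) + 29971) = -5735964853621/(140076988*((-5 + 524) + 29971)) = -5735964853621/(140076988*(519 + 29971)) = -5735964853621/140076988/30490 = -5735964853621/140076988*1/30490 = -5735964853621/4270947364120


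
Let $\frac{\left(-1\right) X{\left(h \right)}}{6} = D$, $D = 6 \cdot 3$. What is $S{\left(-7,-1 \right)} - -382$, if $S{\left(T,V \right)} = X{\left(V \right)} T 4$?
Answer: $3406$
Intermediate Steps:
$D = 18$
$X{\left(h \right)} = -108$ ($X{\left(h \right)} = \left(-6\right) 18 = -108$)
$S{\left(T,V \right)} = - 432 T$ ($S{\left(T,V \right)} = - 108 T 4 = - 432 T$)
$S{\left(-7,-1 \right)} - -382 = \left(-432\right) \left(-7\right) - -382 = 3024 + 382 = 3406$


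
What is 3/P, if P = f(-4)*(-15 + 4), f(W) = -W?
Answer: -3/44 ≈ -0.068182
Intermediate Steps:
P = -44 (P = (-1*(-4))*(-15 + 4) = 4*(-11) = -44)
3/P = 3/(-44) = 3*(-1/44) = -3/44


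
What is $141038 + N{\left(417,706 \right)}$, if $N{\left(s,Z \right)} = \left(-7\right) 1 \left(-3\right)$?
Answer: $141059$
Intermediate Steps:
$N{\left(s,Z \right)} = 21$ ($N{\left(s,Z \right)} = \left(-7\right) \left(-3\right) = 21$)
$141038 + N{\left(417,706 \right)} = 141038 + 21 = 141059$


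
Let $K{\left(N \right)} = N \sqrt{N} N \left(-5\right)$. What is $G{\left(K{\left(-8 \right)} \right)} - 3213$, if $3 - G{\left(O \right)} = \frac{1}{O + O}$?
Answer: $-3210 - \frac{i \sqrt{2}}{2560} \approx -3210.0 - 0.00055243 i$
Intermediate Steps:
$K{\left(N \right)} = - 5 N^{\frac{5}{2}}$ ($K{\left(N \right)} = N^{\frac{3}{2}} N \left(-5\right) = N^{\frac{5}{2}} \left(-5\right) = - 5 N^{\frac{5}{2}}$)
$G{\left(O \right)} = 3 - \frac{1}{2 O}$ ($G{\left(O \right)} = 3 - \frac{1}{O + O} = 3 - \frac{1}{2 O}$)
$G{\left(K{\left(-8 \right)} \right)} - 3213 = \left(3 - \frac{1}{2 \left(- 5 \left(-8\right)^{\frac{5}{2}}\right)}\right) - 3213 = \left(3 - \frac{1}{2 \left(- 5 \cdot 128 i \sqrt{2}\right)}\right) - 3213 = \left(3 - \frac{1}{2 \left(- 640 i \sqrt{2}\right)}\right) - 3213 = \left(3 - \frac{\frac{1}{1280} i \sqrt{2}}{2}\right) - 3213 = \left(3 - \frac{i \sqrt{2}}{2560}\right) - 3213 = -3210 - \frac{i \sqrt{2}}{2560}$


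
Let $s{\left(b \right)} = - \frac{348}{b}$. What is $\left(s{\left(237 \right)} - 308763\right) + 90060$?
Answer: $- \frac{17277653}{79} \approx -2.187 \cdot 10^{5}$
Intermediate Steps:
$\left(s{\left(237 \right)} - 308763\right) + 90060 = \left(- \frac{348}{237} - 308763\right) + 90060 = \left(\left(-348\right) \frac{1}{237} - 308763\right) + 90060 = \left(- \frac{116}{79} - 308763\right) + 90060 = - \frac{24392393}{79} + 90060 = - \frac{17277653}{79}$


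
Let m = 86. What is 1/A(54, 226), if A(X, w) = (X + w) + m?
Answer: 1/366 ≈ 0.0027322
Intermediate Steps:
A(X, w) = 86 + X + w (A(X, w) = (X + w) + 86 = 86 + X + w)
1/A(54, 226) = 1/(86 + 54 + 226) = 1/366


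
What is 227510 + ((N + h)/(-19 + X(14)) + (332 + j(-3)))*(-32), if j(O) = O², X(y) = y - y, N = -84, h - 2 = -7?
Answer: 4112514/19 ≈ 2.1645e+5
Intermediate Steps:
h = -5 (h = 2 - 7 = -5)
X(y) = 0
227510 + ((N + h)/(-19 + X(14)) + (332 + j(-3)))*(-32) = 227510 + ((-84 - 5)/(-19 + 0) + (332 + (-3)²))*(-32) = 227510 + (-89/(-19) + (332 + 9))*(-32) = 227510 + (-89*(-1/19) + 341)*(-32) = 227510 + (89/19 + 341)*(-32) = 227510 + (6568/19)*(-32) = 227510 - 210176/19 = 4112514/19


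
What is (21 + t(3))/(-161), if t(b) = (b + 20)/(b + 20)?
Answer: -22/161 ≈ -0.13665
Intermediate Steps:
t(b) = 1 (t(b) = (20 + b)/(20 + b) = 1)
(21 + t(3))/(-161) = (21 + 1)/(-161) = 22*(-1/161) = -22/161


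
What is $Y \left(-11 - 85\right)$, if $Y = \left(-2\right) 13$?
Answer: $2496$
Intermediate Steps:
$Y = -26$
$Y \left(-11 - 85\right) = - 26 \left(-11 - 85\right) = \left(-26\right) \left(-96\right) = 2496$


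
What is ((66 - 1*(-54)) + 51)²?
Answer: 29241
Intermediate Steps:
((66 - 1*(-54)) + 51)² = ((66 + 54) + 51)² = (120 + 51)² = 171² = 29241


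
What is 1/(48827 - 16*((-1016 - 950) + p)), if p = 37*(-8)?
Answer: 1/85019 ≈ 1.1762e-5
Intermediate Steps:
p = -296
1/(48827 - 16*((-1016 - 950) + p)) = 1/(48827 - 16*((-1016 - 950) - 296)) = 1/(48827 - 16*(-1966 - 296)) = 1/(48827 - 16*(-2262)) = 1/(48827 + 36192) = 1/85019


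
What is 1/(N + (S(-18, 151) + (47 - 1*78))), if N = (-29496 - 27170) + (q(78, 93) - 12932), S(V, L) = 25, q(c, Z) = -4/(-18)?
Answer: -9/626434 ≈ -1.4367e-5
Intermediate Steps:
q(c, Z) = 2/9 (q(c, Z) = -4*(-1/18) = 2/9)
N = -626380/9 (N = (-29496 - 27170) + (2/9 - 12932) = -56666 - 116386/9 = -626380/9 ≈ -69598.)
1/(N + (S(-18, 151) + (47 - 1*78))) = 1/(-626380/9 + (25 + (47 - 1*78))) = 1/(-626380/9 + (25 + (47 - 78))) = 1/(-626380/9 + (25 - 31)) = 1/(-626380/9 - 6) = 1/(-626434/9) = -9/626434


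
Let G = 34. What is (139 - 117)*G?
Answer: 748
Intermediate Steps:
(139 - 117)*G = (139 - 117)*34 = 22*34 = 748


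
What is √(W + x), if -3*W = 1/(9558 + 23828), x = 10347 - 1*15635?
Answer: I*√53047232909790/100158 ≈ 72.719*I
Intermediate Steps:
x = -5288 (x = 10347 - 15635 = -5288)
W = -1/100158 (W = -1/(3*(9558 + 23828)) = -⅓/33386 = -⅓*1/33386 = -1/100158 ≈ -9.9842e-6)
√(W + x) = √(-1/100158 - 5288) = √(-529635505/100158) = I*√53047232909790/100158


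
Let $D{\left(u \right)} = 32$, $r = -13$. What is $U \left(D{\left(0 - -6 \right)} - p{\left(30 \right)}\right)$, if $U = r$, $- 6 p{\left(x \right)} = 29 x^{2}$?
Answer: $-56966$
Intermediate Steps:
$p{\left(x \right)} = - \frac{29 x^{2}}{6}$
$U = -13$
$U \left(D{\left(0 - -6 \right)} - p{\left(30 \right)}\right) = - 13 \left(32 - - \frac{29 \cdot 30^{2}}{6}\right) = - 13 \left(32 - \left(- \frac{29}{6}\right) 900\right) = - 13 \left(32 - -4350\right) = - 13 \left(32 + 4350\right) = \left(-13\right) 4382 = -56966$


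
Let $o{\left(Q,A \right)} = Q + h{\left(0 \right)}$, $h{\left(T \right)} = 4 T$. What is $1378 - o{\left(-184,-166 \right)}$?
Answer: $1562$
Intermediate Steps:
$o{\left(Q,A \right)} = Q$ ($o{\left(Q,A \right)} = Q + 4 \cdot 0 = Q + 0 = Q$)
$1378 - o{\left(-184,-166 \right)} = 1378 - -184 = 1378 + 184 = 1562$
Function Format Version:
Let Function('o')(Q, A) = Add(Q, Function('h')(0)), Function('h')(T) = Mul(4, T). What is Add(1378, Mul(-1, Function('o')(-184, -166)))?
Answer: 1562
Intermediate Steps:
Function('o')(Q, A) = Q (Function('o')(Q, A) = Add(Q, Mul(4, 0)) = Add(Q, 0) = Q)
Add(1378, Mul(-1, Function('o')(-184, -166))) = Add(1378, Mul(-1, -184)) = Add(1378, 184) = 1562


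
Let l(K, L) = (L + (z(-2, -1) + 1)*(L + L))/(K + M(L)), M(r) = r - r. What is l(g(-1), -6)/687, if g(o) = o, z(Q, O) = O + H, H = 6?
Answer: 26/229 ≈ 0.11354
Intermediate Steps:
z(Q, O) = 6 + O (z(Q, O) = O + 6 = 6 + O)
M(r) = 0
l(K, L) = 13*L/K (l(K, L) = (L + ((6 - 1) + 1)*(L + L))/(K + 0) = (L + (5 + 1)*(2*L))/K = (L + 6*(2*L))/K = (L + 12*L)/K = (13*L)/K = 13*L/K)
l(g(-1), -6)/687 = (13*(-6)/(-1))/687 = (13*(-6)*(-1))*(1/687) = 78*(1/687) = 26/229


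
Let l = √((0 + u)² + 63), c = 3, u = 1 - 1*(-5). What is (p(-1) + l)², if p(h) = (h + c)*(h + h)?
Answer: 115 - 24*√11 ≈ 35.401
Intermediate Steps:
u = 6 (u = 1 + 5 = 6)
p(h) = 2*h*(3 + h) (p(h) = (h + 3)*(h + h) = (3 + h)*(2*h) = 2*h*(3 + h))
l = 3*√11 (l = √((0 + 6)² + 63) = √(6² + 63) = √(36 + 63) = √99 = 3*√11 ≈ 9.9499)
(p(-1) + l)² = (2*(-1)*(3 - 1) + 3*√11)² = (2*(-1)*2 + 3*√11)² = (-4 + 3*√11)²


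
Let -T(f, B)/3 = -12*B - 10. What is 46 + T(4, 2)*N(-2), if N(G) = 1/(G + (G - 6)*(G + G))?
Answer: 247/5 ≈ 49.400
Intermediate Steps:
T(f, B) = 30 + 36*B (T(f, B) = -3*(-12*B - 10) = -3*(-10 - 12*B) = 30 + 36*B)
N(G) = 1/(G + 2*G*(-6 + G)) (N(G) = 1/(G + (-6 + G)*(2*G)) = 1/(G + 2*G*(-6 + G)))
46 + T(4, 2)*N(-2) = 46 + (30 + 36*2)*(1/((-2)*(-11 + 2*(-2)))) = 46 + (30 + 72)*(-1/(2*(-11 - 4))) = 46 + 102*(-½/(-15)) = 46 + 102*(-½*(-1/15)) = 46 + 102*(1/30) = 46 + 17/5 = 247/5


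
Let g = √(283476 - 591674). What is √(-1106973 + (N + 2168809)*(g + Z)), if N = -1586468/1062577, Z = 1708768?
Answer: √(4184319157872381856765283 + 2448735233643335525*I*√308198)/1062577 ≈ 1.9251e+6 + 312.72*I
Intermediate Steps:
g = I*√308198 (g = √(-308198) = I*√308198 ≈ 555.16*I)
N = -1586468/1062577 (N = -1586468*1/1062577 = -1586468/1062577 ≈ -1.4930)
√(-1106973 + (N + 2168809)*(g + Z)) = √(-1106973 + (-1586468/1062577 + 2168809)*(I*√308198 + 1708768)) = √(-1106973 + 2304524974325*(1708768 + I*√308198)/1062577) = √(-1106973 + (3937898531327381600/1062577 + 2304524974325*I*√308198/1062577)) = √(3937897355083332179/1062577 + 2304524974325*I*√308198/1062577)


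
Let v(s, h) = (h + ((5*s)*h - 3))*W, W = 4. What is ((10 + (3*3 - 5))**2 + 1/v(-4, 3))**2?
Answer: 2212667521/57600 ≈ 38414.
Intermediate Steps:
v(s, h) = -12 + 4*h + 20*h*s (v(s, h) = (h + ((5*s)*h - 3))*4 = (h + (5*h*s - 3))*4 = (h + (-3 + 5*h*s))*4 = (-3 + h + 5*h*s)*4 = -12 + 4*h + 20*h*s)
((10 + (3*3 - 5))**2 + 1/v(-4, 3))**2 = ((10 + (3*3 - 5))**2 + 1/(-12 + 4*3 + 20*3*(-4)))**2 = ((10 + (9 - 5))**2 + 1/(-12 + 12 - 240))**2 = ((10 + 4)**2 + 1/(-240))**2 = (14**2 - 1/240)**2 = (196 - 1/240)**2 = (47039/240)**2 = 2212667521/57600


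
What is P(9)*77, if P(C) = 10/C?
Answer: 770/9 ≈ 85.556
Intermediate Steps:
P(9)*77 = (10/9)*77 = 770/9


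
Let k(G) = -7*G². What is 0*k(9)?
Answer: 0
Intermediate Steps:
0*k(9) = 0*(-7*9²) = 0*(-7*81) = 0*(-567) = 0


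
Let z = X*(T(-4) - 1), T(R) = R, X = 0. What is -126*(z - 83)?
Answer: 10458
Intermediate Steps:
z = 0 (z = 0*(-4 - 1) = 0*(-5) = 0)
-126*(z - 83) = -126*(0 - 83) = -126*(-83) = 10458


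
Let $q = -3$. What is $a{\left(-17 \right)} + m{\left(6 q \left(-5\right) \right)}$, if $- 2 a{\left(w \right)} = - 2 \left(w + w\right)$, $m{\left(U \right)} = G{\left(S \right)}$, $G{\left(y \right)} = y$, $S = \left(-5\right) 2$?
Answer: $-44$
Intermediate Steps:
$S = -10$
$m{\left(U \right)} = -10$
$a{\left(w \right)} = 2 w$ ($a{\left(w \right)} = - \frac{\left(-2\right) \left(w + w\right)}{2} = - \frac{\left(-2\right) 2 w}{2} = - \frac{\left(-4\right) w}{2} = 2 w$)
$a{\left(-17 \right)} + m{\left(6 q \left(-5\right) \right)} = 2 \left(-17\right) - 10 = -34 - 10 = -44$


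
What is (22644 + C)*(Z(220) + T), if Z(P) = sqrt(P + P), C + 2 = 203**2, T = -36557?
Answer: -2334201007 + 127702*sqrt(110) ≈ -2.3329e+9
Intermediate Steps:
C = 41207 (C = -2 + 203**2 = -2 + 41209 = 41207)
Z(P) = sqrt(2)*sqrt(P) (Z(P) = sqrt(2*P) = sqrt(2)*sqrt(P))
(22644 + C)*(Z(220) + T) = (22644 + 41207)*(sqrt(2)*sqrt(220) - 36557) = 63851*(sqrt(2)*(2*sqrt(55)) - 36557) = 63851*(2*sqrt(110) - 36557) = 63851*(-36557 + 2*sqrt(110)) = -2334201007 + 127702*sqrt(110)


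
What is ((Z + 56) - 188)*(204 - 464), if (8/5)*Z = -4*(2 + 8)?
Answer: 40820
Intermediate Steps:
Z = -25 (Z = 5*(-4*(2 + 8))/8 = 5*(-4*10)/8 = (5/8)*(-40) = -25)
((Z + 56) - 188)*(204 - 464) = ((-25 + 56) - 188)*(204 - 464) = (31 - 188)*(-260) = -157*(-260) = 40820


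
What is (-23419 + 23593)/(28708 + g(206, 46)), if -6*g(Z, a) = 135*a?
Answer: 174/27673 ≈ 0.0062877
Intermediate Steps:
g(Z, a) = -45*a/2
(-23419 + 23593)/(28708 + g(206, 46)) = (-23419 + 23593)/(28708 - 45/2*46) = 174/(28708 - 1035) = 174/27673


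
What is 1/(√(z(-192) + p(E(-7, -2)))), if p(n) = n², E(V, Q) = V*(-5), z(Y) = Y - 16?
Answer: √113/339 ≈ 0.031357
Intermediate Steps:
z(Y) = -16 + Y
E(V, Q) = -5*V
1/(√(z(-192) + p(E(-7, -2)))) = 1/(√((-16 - 192) + (-5*(-7))²)) = 1/(√(-208 + 35²)) = 1/(√(-208 + 1225)) = 1/(√1017) = 1/(3*√113) = √113/339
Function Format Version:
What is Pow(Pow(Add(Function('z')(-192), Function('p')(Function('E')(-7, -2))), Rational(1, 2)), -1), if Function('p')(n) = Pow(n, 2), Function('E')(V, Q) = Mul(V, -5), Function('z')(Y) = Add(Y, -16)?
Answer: Mul(Rational(1, 339), Pow(113, Rational(1, 2))) ≈ 0.031357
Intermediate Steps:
Function('z')(Y) = Add(-16, Y)
Function('E')(V, Q) = Mul(-5, V)
Pow(Pow(Add(Function('z')(-192), Function('p')(Function('E')(-7, -2))), Rational(1, 2)), -1) = Pow(Pow(Add(Add(-16, -192), Pow(Mul(-5, -7), 2)), Rational(1, 2)), -1) = Pow(Pow(Add(-208, Pow(35, 2)), Rational(1, 2)), -1) = Pow(Pow(Add(-208, 1225), Rational(1, 2)), -1) = Pow(Pow(1017, Rational(1, 2)), -1) = Pow(Mul(3, Pow(113, Rational(1, 2))), -1) = Mul(Rational(1, 339), Pow(113, Rational(1, 2)))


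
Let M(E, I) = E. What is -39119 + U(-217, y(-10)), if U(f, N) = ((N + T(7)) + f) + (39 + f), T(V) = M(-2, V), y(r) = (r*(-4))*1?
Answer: -39476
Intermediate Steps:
y(r) = -4*r (y(r) = -4*r*1 = -4*r)
T(V) = -2
U(f, N) = 37 + N + 2*f (U(f, N) = ((N - 2) + f) + (39 + f) = ((-2 + N) + f) + (39 + f) = (-2 + N + f) + (39 + f) = 37 + N + 2*f)
-39119 + U(-217, y(-10)) = -39119 + (37 - 4*(-10) + 2*(-217)) = -39119 + (37 + 40 - 434) = -39119 - 357 = -39476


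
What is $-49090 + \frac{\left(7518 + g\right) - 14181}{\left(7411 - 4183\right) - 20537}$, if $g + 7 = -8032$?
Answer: $- \frac{849684108}{17309} \approx -49089.0$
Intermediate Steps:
$g = -8039$ ($g = -7 - 8032 = -8039$)
$-49090 + \frac{\left(7518 + g\right) - 14181}{\left(7411 - 4183\right) - 20537} = -49090 + \frac{\left(7518 - 8039\right) - 14181}{\left(7411 - 4183\right) - 20537} = -49090 + \frac{-521 - 14181}{\left(7411 - 4183\right) - 20537} = -49090 - \frac{14702}{3228 - 20537} = -49090 - \frac{14702}{-17309} = -49090 - - \frac{14702}{17309} = -49090 + \frac{14702}{17309} = - \frac{849684108}{17309}$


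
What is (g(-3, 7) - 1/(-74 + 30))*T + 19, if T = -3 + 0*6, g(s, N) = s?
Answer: 1229/44 ≈ 27.932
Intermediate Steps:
T = -3 (T = -3 + 0 = -3)
(g(-3, 7) - 1/(-74 + 30))*T + 19 = (-3 - 1/(-74 + 30))*(-3) + 19 = (-3 - 1/(-44))*(-3) + 19 = (-3 - 1*(-1/44))*(-3) + 19 = (-3 + 1/44)*(-3) + 19 = -131/44*(-3) + 19 = 393/44 + 19 = 1229/44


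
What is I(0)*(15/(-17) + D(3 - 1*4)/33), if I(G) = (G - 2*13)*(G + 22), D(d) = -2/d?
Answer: 23972/51 ≈ 470.04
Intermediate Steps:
I(G) = (-26 + G)*(22 + G) (I(G) = (G - 26)*(22 + G) = (-26 + G)*(22 + G))
I(0)*(15/(-17) + D(3 - 1*4)/33) = (-572 + 0² - 4*0)*(15/(-17) - 2/(3 - 1*4)/33) = (-572 + 0 + 0)*(15*(-1/17) - 2/(3 - 4)*(1/33)) = -572*(-15/17 - 2/(-1)*(1/33)) = -572*(-15/17 - 2*(-1)*(1/33)) = -572*(-15/17 + 2*(1/33)) = -572*(-15/17 + 2/33) = -572*(-461/561) = 23972/51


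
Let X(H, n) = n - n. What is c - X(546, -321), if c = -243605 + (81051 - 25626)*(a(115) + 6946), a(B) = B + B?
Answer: 397486195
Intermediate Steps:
X(H, n) = 0
a(B) = 2*B
c = 397486195 (c = -243605 + (81051 - 25626)*(2*115 + 6946) = -243605 + 55425*(230 + 6946) = -243605 + 55425*7176 = -243605 + 397729800 = 397486195)
c - X(546, -321) = 397486195 - 1*0 = 397486195 + 0 = 397486195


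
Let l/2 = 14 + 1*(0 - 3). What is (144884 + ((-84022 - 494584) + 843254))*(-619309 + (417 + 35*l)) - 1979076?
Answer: -253142717980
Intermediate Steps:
l = 22 (l = 2*(14 + 1*(0 - 3)) = 2*(14 + 1*(-3)) = 2*(14 - 3) = 2*11 = 22)
(144884 + ((-84022 - 494584) + 843254))*(-619309 + (417 + 35*l)) - 1979076 = (144884 + ((-84022 - 494584) + 843254))*(-619309 + (417 + 35*22)) - 1979076 = (144884 + (-578606 + 843254))*(-619309 + (417 + 770)) - 1979076 = (144884 + 264648)*(-619309 + 1187) - 1979076 = 409532*(-618122) - 1979076 = -253140738904 - 1979076 = -253142717980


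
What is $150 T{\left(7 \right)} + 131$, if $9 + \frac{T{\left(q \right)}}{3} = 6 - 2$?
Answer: $-2119$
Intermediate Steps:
$T{\left(q \right)} = -15$ ($T{\left(q \right)} = -27 + 3 \left(6 - 2\right) = -27 + 3 \cdot 4 = -27 + 12 = -15$)
$150 T{\left(7 \right)} + 131 = 150 \left(-15\right) + 131 = -2250 + 131 = -2119$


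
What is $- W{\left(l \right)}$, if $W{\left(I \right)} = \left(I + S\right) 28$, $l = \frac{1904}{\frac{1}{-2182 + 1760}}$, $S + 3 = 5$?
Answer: $22497608$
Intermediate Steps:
$S = 2$ ($S = -3 + 5 = 2$)
$l = -803488$ ($l = \frac{1904}{\frac{1}{-422}} = \frac{1904}{- \frac{1}{422}} = 1904 \left(-422\right) = -803488$)
$W{\left(I \right)} = 56 + 28 I$ ($W{\left(I \right)} = \left(I + 2\right) 28 = \left(2 + I\right) 28 = 56 + 28 I$)
$- W{\left(l \right)} = - (56 + 28 \left(-803488\right)) = - (56 - 22497664) = \left(-1\right) \left(-22497608\right) = 22497608$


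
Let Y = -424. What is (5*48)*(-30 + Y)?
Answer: -108960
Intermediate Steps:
(5*48)*(-30 + Y) = (5*48)*(-30 - 424) = 240*(-454) = -108960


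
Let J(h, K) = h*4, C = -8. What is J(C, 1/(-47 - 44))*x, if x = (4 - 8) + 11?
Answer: -224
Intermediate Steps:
J(h, K) = 4*h
x = 7 (x = -4 + 11 = 7)
J(C, 1/(-47 - 44))*x = (4*(-8))*7 = -32*7 = -224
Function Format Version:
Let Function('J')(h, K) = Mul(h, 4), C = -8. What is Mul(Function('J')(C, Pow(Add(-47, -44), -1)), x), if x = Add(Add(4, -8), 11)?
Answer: -224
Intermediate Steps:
Function('J')(h, K) = Mul(4, h)
x = 7 (x = Add(-4, 11) = 7)
Mul(Function('J')(C, Pow(Add(-47, -44), -1)), x) = Mul(Mul(4, -8), 7) = Mul(-32, 7) = -224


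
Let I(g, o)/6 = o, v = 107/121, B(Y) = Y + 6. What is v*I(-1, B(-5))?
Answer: 642/121 ≈ 5.3058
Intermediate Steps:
B(Y) = 6 + Y
v = 107/121 (v = 107*(1/121) = 107/121 ≈ 0.88430)
I(g, o) = 6*o
v*I(-1, B(-5)) = 107*(6*(6 - 5))/121 = 107*(6*1)/121 = (107/121)*6 = 642/121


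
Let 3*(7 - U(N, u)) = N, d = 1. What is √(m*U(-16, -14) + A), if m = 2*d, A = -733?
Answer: 5*I*√255/3 ≈ 26.615*I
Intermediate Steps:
U(N, u) = 7 - N/3
m = 2 (m = 2*1 = 2)
√(m*U(-16, -14) + A) = √(2*(7 - ⅓*(-16)) - 733) = √(2*(7 + 16/3) - 733) = √(2*(37/3) - 733) = √(74/3 - 733) = √(-2125/3) = 5*I*√255/3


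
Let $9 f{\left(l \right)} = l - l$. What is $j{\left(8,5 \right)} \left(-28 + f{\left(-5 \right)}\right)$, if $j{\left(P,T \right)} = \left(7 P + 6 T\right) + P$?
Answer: $-2632$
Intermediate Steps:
$f{\left(l \right)} = 0$ ($f{\left(l \right)} = \frac{l - l}{9} = \frac{1}{9} \cdot 0 = 0$)
$j{\left(P,T \right)} = 6 T + 8 P$ ($j{\left(P,T \right)} = \left(6 T + 7 P\right) + P = 6 T + 8 P$)
$j{\left(8,5 \right)} \left(-28 + f{\left(-5 \right)}\right) = \left(6 \cdot 5 + 8 \cdot 8\right) \left(-28 + 0\right) = \left(30 + 64\right) \left(-28\right) = 94 \left(-28\right) = -2632$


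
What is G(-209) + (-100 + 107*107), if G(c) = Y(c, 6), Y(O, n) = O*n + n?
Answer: 10101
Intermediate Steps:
Y(O, n) = n + O*n
G(c) = 6 + 6*c (G(c) = 6*(1 + c) = 6 + 6*c)
G(-209) + (-100 + 107*107) = (6 + 6*(-209)) + (-100 + 107*107) = (6 - 1254) + (-100 + 11449) = -1248 + 11349 = 10101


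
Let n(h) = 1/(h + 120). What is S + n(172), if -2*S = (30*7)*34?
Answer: -1042439/292 ≈ -3570.0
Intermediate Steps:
n(h) = 1/(120 + h)
S = -3570 (S = -30*7*34/2 = -105*34 = -½*7140 = -3570)
S + n(172) = -3570 + 1/(120 + 172) = -3570 + 1/292 = -1042439/292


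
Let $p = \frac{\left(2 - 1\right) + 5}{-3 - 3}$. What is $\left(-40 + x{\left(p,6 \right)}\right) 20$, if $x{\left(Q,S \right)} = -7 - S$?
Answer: $-1060$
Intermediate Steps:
$p = -1$ ($p = \frac{\left(2 - 1\right) + 5}{-6} = \left(1 + 5\right) \left(- \frac{1}{6}\right) = 6 \left(- \frac{1}{6}\right) = -1$)
$\left(-40 + x{\left(p,6 \right)}\right) 20 = \left(-40 - 13\right) 20 = \left(-53\right) 20 = -1060$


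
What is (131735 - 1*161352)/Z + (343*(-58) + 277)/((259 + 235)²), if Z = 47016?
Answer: -156729367/220646088 ≈ -0.71032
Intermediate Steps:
(131735 - 1*161352)/Z + (343*(-58) + 277)/((259 + 235)²) = (131735 - 1*161352)/47016 + (343*(-58) + 277)/((259 + 235)²) = (131735 - 161352)*(1/47016) + (-19894 + 277)/(494²) = -29617*1/47016 - 19617/244036 = -29617/47016 - 19617*1/244036 = -29617/47016 - 1509/18772 = -156729367/220646088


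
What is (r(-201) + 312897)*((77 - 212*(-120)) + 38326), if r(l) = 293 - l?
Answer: 20007821613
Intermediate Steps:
(r(-201) + 312897)*((77 - 212*(-120)) + 38326) = ((293 - 1*(-201)) + 312897)*((77 - 212*(-120)) + 38326) = ((293 + 201) + 312897)*((77 + 25440) + 38326) = (494 + 312897)*(25517 + 38326) = 313391*63843 = 20007821613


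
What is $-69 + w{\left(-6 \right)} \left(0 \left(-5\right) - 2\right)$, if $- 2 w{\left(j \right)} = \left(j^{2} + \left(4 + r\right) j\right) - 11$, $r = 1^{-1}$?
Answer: $-74$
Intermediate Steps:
$r = 1$
$w{\left(j \right)} = \frac{11}{2} - \frac{5 j}{2} - \frac{j^{2}}{2}$ ($w{\left(j \right)} = - \frac{\left(j^{2} + \left(4 + 1\right) j\right) - 11}{2} = - \frac{\left(j^{2} + 5 j\right) - 11}{2} = - \frac{-11 + j^{2} + 5 j}{2} = \frac{11}{2} - \frac{5 j}{2} - \frac{j^{2}}{2}$)
$-69 + w{\left(-6 \right)} \left(0 \left(-5\right) - 2\right) = -69 + \left(\frac{11}{2} - -15 - \frac{\left(-6\right)^{2}}{2}\right) \left(0 \left(-5\right) - 2\right) = -69 + \left(\frac{11}{2} + 15 - 18\right) \left(0 - 2\right) = -69 + \left(\frac{11}{2} + 15 - 18\right) \left(-2\right) = -69 + \frac{5}{2} \left(-2\right) = -69 - 5 = -74$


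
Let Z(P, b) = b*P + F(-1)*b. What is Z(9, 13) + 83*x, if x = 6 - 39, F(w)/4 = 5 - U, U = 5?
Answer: -2622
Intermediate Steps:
F(w) = 0 (F(w) = 4*(5 - 1*5) = 4*(5 - 5) = 4*0 = 0)
Z(P, b) = P*b (Z(P, b) = b*P + 0*b = P*b + 0 = P*b)
x = -33
Z(9, 13) + 83*x = 9*13 + 83*(-33) = 117 - 2739 = -2622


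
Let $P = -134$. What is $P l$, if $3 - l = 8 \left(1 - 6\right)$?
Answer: $-5762$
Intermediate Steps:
$l = 43$ ($l = 3 - 8 \left(1 - 6\right) = 3 - 8 \left(-5\right) = 3 - -40 = 3 + 40 = 43$)
$P l = \left(-134\right) 43 = -5762$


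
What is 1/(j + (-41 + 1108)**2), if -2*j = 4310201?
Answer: -2/2033223 ≈ -9.8366e-7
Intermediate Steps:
j = -4310201/2 (j = -1/2*4310201 = -4310201/2 ≈ -2.1551e+6)
1/(j + (-41 + 1108)**2) = 1/(-4310201/2 + (-41 + 1108)**2) = 1/(-4310201/2 + 1067**2) = 1/(-4310201/2 + 1138489) = 1/(-2033223/2) = -2/2033223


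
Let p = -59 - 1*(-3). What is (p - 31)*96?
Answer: -8352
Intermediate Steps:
p = -56 (p = -59 + 3 = -56)
(p - 31)*96 = (-56 - 31)*96 = -87*96 = -8352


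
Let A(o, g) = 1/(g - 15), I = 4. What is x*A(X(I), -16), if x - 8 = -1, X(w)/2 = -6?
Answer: -7/31 ≈ -0.22581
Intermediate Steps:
X(w) = -12 (X(w) = 2*(-6) = -12)
x = 7 (x = 8 - 1 = 7)
A(o, g) = 1/(-15 + g)
x*A(X(I), -16) = 7/(-15 - 16) = 7/(-31) = 7*(-1/31) = -7/31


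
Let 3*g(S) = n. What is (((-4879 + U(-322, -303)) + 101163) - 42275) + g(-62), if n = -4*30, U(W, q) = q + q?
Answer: 53363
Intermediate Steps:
U(W, q) = 2*q
n = -120
g(S) = -40 (g(S) = (⅓)*(-120) = -40)
(((-4879 + U(-322, -303)) + 101163) - 42275) + g(-62) = (((-4879 + 2*(-303)) + 101163) - 42275) - 40 = (((-4879 - 606) + 101163) - 42275) - 40 = ((-5485 + 101163) - 42275) - 40 = (95678 - 42275) - 40 = 53403 - 40 = 53363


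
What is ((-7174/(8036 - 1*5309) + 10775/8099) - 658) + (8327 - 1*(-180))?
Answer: 173324083276/22085973 ≈ 7847.7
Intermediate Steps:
((-7174/(8036 - 1*5309) + 10775/8099) - 658) + (8327 - 1*(-180)) = ((-7174/(8036 - 5309) + 10775*(1/8099)) - 658) + (8327 + 180) = ((-7174/2727 + 10775/8099) - 658) + 8507 = (-28718801/22085973 - 658) + 8507 = -14561289035/22085973 + 8507 = 173324083276/22085973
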